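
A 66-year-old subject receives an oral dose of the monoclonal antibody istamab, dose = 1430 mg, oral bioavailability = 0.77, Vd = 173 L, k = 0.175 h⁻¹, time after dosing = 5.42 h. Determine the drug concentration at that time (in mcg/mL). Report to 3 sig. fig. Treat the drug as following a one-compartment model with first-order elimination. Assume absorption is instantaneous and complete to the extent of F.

2.47 mcg/mL

Amount reaching circulation = F × Dose = 0.77 × 1430 = 1101 mg
C₀ = F·Dose / Vd = 1101 / 173 = 6.364 mg/L
C = C₀ · e^(−k·t) = 6.364 × e^(−0.1750 × 5.42)
  = 6.364 × 0.3873 = 2.465 mg/L
(2.465 mg/L = 2.465 mcg/mL)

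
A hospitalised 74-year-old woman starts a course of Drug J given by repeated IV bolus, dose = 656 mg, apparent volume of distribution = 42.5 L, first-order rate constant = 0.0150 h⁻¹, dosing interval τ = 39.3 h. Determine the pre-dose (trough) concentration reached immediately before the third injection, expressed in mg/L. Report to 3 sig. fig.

C₀ per dose = Dose / Vd = 656 / 42.5 = 15.44 mg/L
Fraction remaining after one interval: r = e^(−kτ) = e^(−0.01500 × 39.3) = 0.5546
Before dose 3, 2 doses have been given (aged 1τ, 2τ).
C_trough = C₀ × (r + r²) = 15.44 × (0.5546 + 0.3076) = 13.31 mg/L

13.3 mg/L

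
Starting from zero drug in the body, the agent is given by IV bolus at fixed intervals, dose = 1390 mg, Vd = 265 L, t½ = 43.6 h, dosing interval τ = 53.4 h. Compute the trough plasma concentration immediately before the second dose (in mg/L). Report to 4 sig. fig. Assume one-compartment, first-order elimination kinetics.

C₀ per dose = Dose / Vd = 1390 / 265 = 5.245 mg/L
k = ln2 / t½ = 0.693147 / 43.6 = 0.01590 h⁻¹
Fraction remaining after one interval: r = e^(−kτ) = e^(−0.01590 × 53.4) = 0.4278
Before dose 2, 1 dose has been given (aged 1τ).
C_trough = C₀ × r = 5.245 × 0.4278 = 2.244 mg/L

2.244 mg/L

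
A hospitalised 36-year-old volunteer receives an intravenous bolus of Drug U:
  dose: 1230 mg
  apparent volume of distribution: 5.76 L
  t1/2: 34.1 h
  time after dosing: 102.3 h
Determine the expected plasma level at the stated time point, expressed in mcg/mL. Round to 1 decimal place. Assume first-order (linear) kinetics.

26.7 mcg/mL

C₀ = Dose / Vd = 1230 / 5.76 = 213.5 mg/L
k = ln2 / t½ = 0.693147 / 34.1 = 0.02033 h⁻¹
t / t½ = 102.3 / 34.1 = 3 half-lives
C = C₀ × (1/2)^3 = 213.5 × 0.1250 = 26.69 mg/L
(26.69 mg/L = 26.69 mcg/mL)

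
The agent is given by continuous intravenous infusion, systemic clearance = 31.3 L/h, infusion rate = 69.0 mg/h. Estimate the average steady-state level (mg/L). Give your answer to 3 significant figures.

2.20 mg/L

At steady state Css = R₀ / CL = 69.0 / 31.30 = 2.204 mg/L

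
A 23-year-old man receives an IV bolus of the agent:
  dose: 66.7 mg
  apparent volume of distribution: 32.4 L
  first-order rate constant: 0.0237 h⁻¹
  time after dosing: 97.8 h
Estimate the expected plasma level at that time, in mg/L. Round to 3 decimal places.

0.203 mg/L

C₀ = Dose / Vd = 66.70 / 32.4 = 2.059 mg/L
C = C₀ · e^(−k·t) = 2.059 × e^(−0.02370 × 97.8)
  = 2.059 × 0.09848 = 0.2028 mg/L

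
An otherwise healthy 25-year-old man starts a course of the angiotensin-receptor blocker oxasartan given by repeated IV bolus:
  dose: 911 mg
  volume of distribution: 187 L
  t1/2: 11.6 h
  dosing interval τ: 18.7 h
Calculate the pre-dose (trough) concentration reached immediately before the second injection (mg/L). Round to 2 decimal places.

C₀ per dose = Dose / Vd = 911 / 187 = 4.872 mg/L
k = ln2 / t½ = 0.693147 / 11.6 = 0.05975 h⁻¹
Fraction remaining after one interval: r = e^(−kτ) = e^(−0.05975 × 18.7) = 0.3272
Before dose 2, 1 dose has been given (aged 1τ).
C_trough = C₀ × r = 4.872 × 0.3272 = 1.594 mg/L

1.59 mg/L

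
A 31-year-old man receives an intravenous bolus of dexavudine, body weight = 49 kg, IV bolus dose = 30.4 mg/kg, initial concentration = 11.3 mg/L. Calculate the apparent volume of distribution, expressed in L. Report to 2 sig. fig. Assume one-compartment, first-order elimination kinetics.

Dose = 30.4 × 49 = 1490 mg
Vd = Dose / C₀ = 1490 / 11.3 = 131.9 L

130 L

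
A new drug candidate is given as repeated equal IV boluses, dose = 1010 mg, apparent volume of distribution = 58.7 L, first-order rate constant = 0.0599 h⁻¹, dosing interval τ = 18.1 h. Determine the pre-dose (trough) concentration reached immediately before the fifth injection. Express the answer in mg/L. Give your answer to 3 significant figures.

C₀ per dose = Dose / Vd = 1010 / 58.7 = 17.21 mg/L
Fraction remaining after one interval: r = e^(−kτ) = e^(−0.05990 × 18.1) = 0.3382
Before dose 5, 4 doses have been given (aged 1τ, 2τ, 3τ, 4τ).
C_trough = C₀ × (r + r² + … + r^4) = C₀ × r(1−r^4)/(1−r)
        = 17.21 × 0.3382 × (1 − 0.01308) / (1 − 0.3382) = 8.680 mg/L

8.68 mg/L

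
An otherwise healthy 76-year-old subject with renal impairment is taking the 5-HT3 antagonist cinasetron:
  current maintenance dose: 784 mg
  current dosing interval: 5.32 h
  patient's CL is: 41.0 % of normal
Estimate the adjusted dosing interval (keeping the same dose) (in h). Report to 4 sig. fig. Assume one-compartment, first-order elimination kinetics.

To keep the same average steady-state level, dosing rate must scale with clearance.
CL ratio = 41.0 / 100 = 0.4100
New interval (same dose) = 5.32 / 0.4100 = 12.98 h

12.98 h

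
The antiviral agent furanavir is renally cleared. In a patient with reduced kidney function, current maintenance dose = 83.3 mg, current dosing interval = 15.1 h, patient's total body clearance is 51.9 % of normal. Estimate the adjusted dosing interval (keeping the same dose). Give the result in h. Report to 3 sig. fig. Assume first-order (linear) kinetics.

To keep the same average steady-state level, dosing rate must scale with clearance.
CL ratio = 51.9 / 100 = 0.5190
New interval (same dose) = 15.1 / 0.5190 = 29.09 h

29.1 h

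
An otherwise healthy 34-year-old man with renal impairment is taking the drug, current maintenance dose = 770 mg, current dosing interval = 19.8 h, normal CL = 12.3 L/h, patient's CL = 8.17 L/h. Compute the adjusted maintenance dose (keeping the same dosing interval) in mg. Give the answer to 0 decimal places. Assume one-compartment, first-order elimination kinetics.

511 mg

To keep the same average steady-state level, dosing rate must scale with clearance.
CL ratio = 8.17 / 12.3 = 0.6642
New dose (same interval) = 770 × 0.6642 = 511.4 mg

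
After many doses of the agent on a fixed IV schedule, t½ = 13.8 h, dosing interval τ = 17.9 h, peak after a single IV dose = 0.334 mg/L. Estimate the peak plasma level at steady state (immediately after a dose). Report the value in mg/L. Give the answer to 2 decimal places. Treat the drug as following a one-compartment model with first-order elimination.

k = ln2 / t½ = 0.693147 / 13.8 = 0.05023 h⁻¹
e^(−kτ) = e^(−0.05023 × 17.9) = 0.4069
Accumulation ratio R = 1 / (1 − e^(−kτ)) = 1 / (1 − 0.4069) = 1.686
Steady-state peak = C₀ × R = 0.334 × 1.686 = 0.5631 mg/L

0.56 mg/L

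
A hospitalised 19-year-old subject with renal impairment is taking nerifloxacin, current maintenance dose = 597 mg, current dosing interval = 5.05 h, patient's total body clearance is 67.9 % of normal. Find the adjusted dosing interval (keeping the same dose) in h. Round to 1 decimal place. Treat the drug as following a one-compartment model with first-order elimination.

7.4 h

To keep the same average steady-state level, dosing rate must scale with clearance.
CL ratio = 67.9 / 100 = 0.6790
New interval (same dose) = 5.05 / 0.6790 = 7.437 h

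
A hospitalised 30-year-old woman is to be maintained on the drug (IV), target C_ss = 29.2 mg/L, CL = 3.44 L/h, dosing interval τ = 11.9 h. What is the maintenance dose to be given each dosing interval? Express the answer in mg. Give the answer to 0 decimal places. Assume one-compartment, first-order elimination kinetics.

1195 mg

At steady state, Dose/τ = Css × CL.
Dose = Css × CL × τ = 29.2 × 3.440 × 11.9 = 1195 mg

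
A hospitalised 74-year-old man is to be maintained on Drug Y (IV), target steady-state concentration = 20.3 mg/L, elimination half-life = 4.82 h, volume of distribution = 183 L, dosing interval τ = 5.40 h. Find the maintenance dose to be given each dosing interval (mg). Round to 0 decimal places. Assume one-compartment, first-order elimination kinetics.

k = ln2 / t½ = 0.693147 / 4.82 = 0.1438 h⁻¹
CL = k × Vd = 0.1438 × 183 = 26.32 L/h
At steady state, Dose/τ = Css × CL.
Dose = Css × CL × τ = 20.3 × 26.32 × 5.40 = 2885 mg

2885 mg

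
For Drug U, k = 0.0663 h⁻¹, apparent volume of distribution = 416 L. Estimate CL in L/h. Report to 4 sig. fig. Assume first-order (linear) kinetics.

27.58 L/h

CL = k × Vd = 0.0663 × 416 = 27.58 L/h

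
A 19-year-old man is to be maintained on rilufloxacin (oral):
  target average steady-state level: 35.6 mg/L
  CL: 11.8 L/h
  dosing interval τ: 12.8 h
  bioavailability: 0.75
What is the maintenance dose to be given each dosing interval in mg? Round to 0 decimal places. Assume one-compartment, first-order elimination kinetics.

At steady state, F × (Dose/τ) = Css × CL.
Dose = Css × CL × τ / F = 35.6 × 11.80 × 12.8 / 0.75 = 7169 mg

7169 mg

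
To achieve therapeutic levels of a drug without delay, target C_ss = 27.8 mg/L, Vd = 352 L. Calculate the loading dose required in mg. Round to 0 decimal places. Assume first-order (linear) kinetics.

LD = Css × Vd = 27.8 × 352 = 9786 mg

9786 mg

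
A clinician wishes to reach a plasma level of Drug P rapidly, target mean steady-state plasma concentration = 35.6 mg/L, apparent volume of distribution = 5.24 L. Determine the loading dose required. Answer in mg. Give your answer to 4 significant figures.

186.5 mg

LD = Css × Vd = 35.6 × 5.24 = 186.5 mg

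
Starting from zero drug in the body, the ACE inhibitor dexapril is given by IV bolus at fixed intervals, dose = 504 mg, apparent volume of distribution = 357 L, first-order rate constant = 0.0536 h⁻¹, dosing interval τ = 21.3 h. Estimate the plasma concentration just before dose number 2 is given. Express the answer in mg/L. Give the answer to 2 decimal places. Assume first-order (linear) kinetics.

C₀ per dose = Dose / Vd = 504 / 357 = 1.412 mg/L
Fraction remaining after one interval: r = e^(−kτ) = e^(−0.05360 × 21.3) = 0.3193
Before dose 2, 1 dose has been given (aged 1τ).
C_trough = C₀ × r = 1.412 × 0.3193 = 0.4509 mg/L

0.45 mg/L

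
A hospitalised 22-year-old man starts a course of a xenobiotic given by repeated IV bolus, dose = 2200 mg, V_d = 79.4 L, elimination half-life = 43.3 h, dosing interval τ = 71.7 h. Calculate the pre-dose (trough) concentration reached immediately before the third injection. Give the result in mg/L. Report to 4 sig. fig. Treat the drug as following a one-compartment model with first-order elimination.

C₀ per dose = Dose / Vd = 2200 / 79.4 = 27.71 mg/L
k = ln2 / t½ = 0.693147 / 43.3 = 0.01601 h⁻¹
Fraction remaining after one interval: r = e^(−kτ) = e^(−0.01601 × 71.7) = 0.3173
Before dose 3, 2 doses have been given (aged 1τ, 2τ).
C_trough = C₀ × (r + r²) = 27.71 × (0.3173 + 0.1007) = 11.58 mg/L

11.58 mg/L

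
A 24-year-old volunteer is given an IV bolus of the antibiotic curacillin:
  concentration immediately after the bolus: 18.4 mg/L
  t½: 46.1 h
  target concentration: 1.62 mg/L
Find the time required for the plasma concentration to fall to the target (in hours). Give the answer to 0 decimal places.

162 h

k = ln2 / t½ = 0.693147 / 46.1 = 0.01504 h⁻¹
t = ln(C₀ / C) / k = ln(18.40 / 1.62) / 0.01504
  = ln(11.36) / 0.01504 = 2.430 / 0.01504 = 161.6 h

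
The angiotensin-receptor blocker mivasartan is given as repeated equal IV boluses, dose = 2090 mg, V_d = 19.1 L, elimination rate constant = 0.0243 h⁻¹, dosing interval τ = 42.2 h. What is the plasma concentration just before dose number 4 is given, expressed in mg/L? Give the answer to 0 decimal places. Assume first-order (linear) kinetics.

58 mg/L

C₀ per dose = Dose / Vd = 2090 / 19.1 = 109.4 mg/L
Fraction remaining after one interval: r = e^(−kτ) = e^(−0.02430 × 42.2) = 0.3586
Before dose 4, 3 doses have been given (aged 1τ, 2τ, 3τ).
C_trough = C₀ × (r + r² + … + r^3) = C₀ × r(1−r^3)/(1−r)
        = 109.4 × 0.3586 × (1 − 0.04611) / (1 − 0.3586) = 58.34 mg/L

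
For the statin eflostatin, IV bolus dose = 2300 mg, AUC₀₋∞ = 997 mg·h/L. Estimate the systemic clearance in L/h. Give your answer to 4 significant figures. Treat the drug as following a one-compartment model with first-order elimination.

2.307 L/h

CL = Dose / AUC = 2300 / 997 = 2.307 L/h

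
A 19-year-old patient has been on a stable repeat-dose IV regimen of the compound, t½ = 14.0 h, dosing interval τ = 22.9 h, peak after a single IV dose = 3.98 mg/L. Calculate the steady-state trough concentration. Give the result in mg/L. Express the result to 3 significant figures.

k = ln2 / t½ = 0.693147 / 14.0 = 0.04951 h⁻¹
e^(−kτ) = e^(−0.04951 × 22.9) = 0.3218
Accumulation ratio R = 1 / (1 − e^(−kτ)) = 1 / (1 − 0.3218) = 1.474
Steady-state trough = C₀ × R × e^(−kτ) = 3.98 × 1.474 × 0.3218 = 1.888 mg/L

1.89 mg/L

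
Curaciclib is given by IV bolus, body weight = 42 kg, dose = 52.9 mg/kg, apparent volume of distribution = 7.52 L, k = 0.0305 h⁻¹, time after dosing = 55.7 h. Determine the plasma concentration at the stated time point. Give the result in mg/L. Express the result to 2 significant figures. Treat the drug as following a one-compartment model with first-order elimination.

54 mg/L

Total dose = 52.9 × 42 = 2222 mg
C₀ = Dose / Vd = 2222 / 7.52 = 295.5 mg/L
C = C₀ · e^(−k·t) = 295.5 × e^(−0.03050 × 55.7)
  = 295.5 × 0.1829 = 54.05 mg/L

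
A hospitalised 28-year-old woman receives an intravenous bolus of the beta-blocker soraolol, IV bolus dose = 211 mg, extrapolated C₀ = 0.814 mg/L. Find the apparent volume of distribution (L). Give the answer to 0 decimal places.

259 L

Vd = Dose / C₀ = 211.0 / 0.814 = 259.2 L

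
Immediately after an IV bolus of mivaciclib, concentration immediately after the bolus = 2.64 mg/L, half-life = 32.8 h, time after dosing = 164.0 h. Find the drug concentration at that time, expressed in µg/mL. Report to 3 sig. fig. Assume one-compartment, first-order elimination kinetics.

k = ln2 / t½ = 0.693147 / 32.8 = 0.02113 h⁻¹
t / t½ = 164.0 / 32.8 = 5 half-lives
C = C₀ × (1/2)^5 = 2.640 × 0.03125 = 0.08250 mg/L
(0.08250 mg/L = 0.08250 µg/mL)

0.0825 µg/mL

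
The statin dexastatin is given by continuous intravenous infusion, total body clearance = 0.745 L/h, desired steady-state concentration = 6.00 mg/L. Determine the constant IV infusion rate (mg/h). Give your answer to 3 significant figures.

At steady state, infusion rate R₀ = Css × CL = 6.00 × 0.7450 = 4.470 mg/h

4.47 mg/h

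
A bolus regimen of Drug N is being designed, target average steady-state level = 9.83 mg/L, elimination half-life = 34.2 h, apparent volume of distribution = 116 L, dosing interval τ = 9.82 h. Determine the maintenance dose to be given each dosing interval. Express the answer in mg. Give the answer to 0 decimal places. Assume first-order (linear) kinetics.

227 mg

k = ln2 / t½ = 0.693147 / 34.2 = 0.02027 h⁻¹
CL = k × Vd = 0.02027 × 116 = 2.351 L/h
At steady state, Dose/τ = Css × CL.
Dose = Css × CL × τ = 9.83 × 2.351 × 9.82 = 226.9 mg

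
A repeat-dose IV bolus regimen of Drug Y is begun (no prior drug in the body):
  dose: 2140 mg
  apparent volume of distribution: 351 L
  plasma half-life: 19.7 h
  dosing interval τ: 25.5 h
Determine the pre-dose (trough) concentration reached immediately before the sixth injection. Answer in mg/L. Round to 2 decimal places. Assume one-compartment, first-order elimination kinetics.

C₀ per dose = Dose / Vd = 2140 / 351 = 6.097 mg/L
k = ln2 / t½ = 0.693147 / 19.7 = 0.03519 h⁻¹
Fraction remaining after one interval: r = e^(−kτ) = e^(−0.03519 × 25.5) = 0.4077
Before dose 6, 5 doses have been given (aged 1τ, 2τ, 3τ, 4τ, 5τ).
C_trough = C₀ × (r + r² + … + r^5) = C₀ × r(1−r^5)/(1−r)
        = 6.097 × 0.4077 × (1 − 0.01126) / (1 − 0.4077) = 4.150 mg/L

4.15 mg/L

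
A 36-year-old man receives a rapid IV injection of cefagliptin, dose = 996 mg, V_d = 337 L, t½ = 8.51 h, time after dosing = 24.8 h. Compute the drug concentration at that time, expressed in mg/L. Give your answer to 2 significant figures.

0.39 mg/L

C₀ = Dose / Vd = 996.0 / 337 = 2.955 mg/L
k = ln2 / t½ = 0.693147 / 8.51 = 0.08145 h⁻¹
C = C₀ · e^(−k·t) = 2.955 × e^(−0.08145 × 24.8)
  = 2.955 × 0.1327 = 0.3921 mg/L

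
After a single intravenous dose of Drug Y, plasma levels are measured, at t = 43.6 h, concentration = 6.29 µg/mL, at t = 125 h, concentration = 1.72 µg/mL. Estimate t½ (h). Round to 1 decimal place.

k = ln(C₁/C₂) / (t₂ − t₁) = ln(6.29/1.72) / (125 − 43.6)
  = 1.297 / 81.40 = 0.01593 h⁻¹
t½ = ln2 / k = 0.693147 / 0.01593 = 43.51 h

43.5 h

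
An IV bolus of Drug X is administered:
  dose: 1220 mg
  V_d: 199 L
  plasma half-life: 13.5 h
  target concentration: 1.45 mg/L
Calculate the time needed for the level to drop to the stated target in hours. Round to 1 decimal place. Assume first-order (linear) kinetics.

C₀ = Dose / Vd = 1220 / 199 = 6.131 mg/L
k = ln2 / t½ = 0.693147 / 13.5 = 0.05134 h⁻¹
t = ln(C₀ / C) / k = ln(6.131 / 1.45) / 0.05134
  = ln(4.228) / 0.05134 = 1.442 / 0.05134 = 28.09 h

28.1 h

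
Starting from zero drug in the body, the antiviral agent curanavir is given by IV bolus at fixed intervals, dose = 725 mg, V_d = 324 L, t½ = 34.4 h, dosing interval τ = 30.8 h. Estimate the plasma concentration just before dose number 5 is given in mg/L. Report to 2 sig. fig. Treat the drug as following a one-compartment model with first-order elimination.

C₀ per dose = Dose / Vd = 725 / 324 = 2.238 mg/L
k = ln2 / t½ = 0.693147 / 34.4 = 0.02015 h⁻¹
Fraction remaining after one interval: r = e^(−kτ) = e^(−0.02015 × 30.8) = 0.5376
Before dose 5, 4 doses have been given (aged 1τ, 2τ, 3τ, 4τ).
C_trough = C₀ × (r + r² + … + r^4) = C₀ × r(1−r^4)/(1−r)
        = 2.238 × 0.5376 × (1 − 0.08353) / (1 − 0.5376) = 2.385 mg/L

2.4 mg/L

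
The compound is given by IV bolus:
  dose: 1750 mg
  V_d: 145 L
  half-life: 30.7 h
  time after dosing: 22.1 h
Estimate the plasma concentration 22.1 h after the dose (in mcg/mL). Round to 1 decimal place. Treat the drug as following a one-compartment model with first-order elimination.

7.3 mcg/mL

C₀ = Dose / Vd = 1750 / 145 = 12.07 mg/L
k = ln2 / t½ = 0.693147 / 30.7 = 0.02258 h⁻¹
C = C₀ · e^(−k·t) = 12.07 × e^(−0.02258 × 22.1)
  = 12.07 × 0.6071 = 7.328 mg/L
(7.328 mg/L = 7.328 mcg/mL)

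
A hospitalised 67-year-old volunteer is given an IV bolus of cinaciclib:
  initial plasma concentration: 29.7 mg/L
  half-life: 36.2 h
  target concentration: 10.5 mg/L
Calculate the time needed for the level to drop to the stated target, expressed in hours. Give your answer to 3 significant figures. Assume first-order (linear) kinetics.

54.3 h

k = ln2 / t½ = 0.693147 / 36.2 = 0.01915 h⁻¹
t = ln(C₀ / C) / k = ln(29.70 / 10.5) / 0.01915
  = ln(2.829) / 0.01915 = 1.040 / 0.01915 = 54.31 h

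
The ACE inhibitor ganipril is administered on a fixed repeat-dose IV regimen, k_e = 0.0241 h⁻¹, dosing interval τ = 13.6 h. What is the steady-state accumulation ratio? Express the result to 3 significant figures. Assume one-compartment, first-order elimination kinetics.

e^(−kτ) = e^(−0.02410 × 13.6) = 0.7205
Accumulation ratio R = 1 / (1 − e^(−kτ)) = 1 / (1 − 0.7205) = 3.578

3.58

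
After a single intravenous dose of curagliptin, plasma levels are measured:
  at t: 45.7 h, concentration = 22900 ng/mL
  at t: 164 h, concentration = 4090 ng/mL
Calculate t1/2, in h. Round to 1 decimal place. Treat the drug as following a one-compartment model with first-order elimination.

k = ln(C₁/C₂) / (t₂ − t₁) = ln(22900/4090) / (164 − 45.7)
  = 1.723 / 118.3 = 0.01456 h⁻¹
t½ = ln2 / k = 0.693147 / 0.01456 = 47.61 h

47.6 h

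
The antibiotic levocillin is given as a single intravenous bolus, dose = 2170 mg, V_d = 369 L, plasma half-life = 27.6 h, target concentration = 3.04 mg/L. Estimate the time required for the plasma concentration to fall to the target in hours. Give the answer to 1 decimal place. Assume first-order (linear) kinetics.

C₀ = Dose / Vd = 2170 / 369 = 5.881 mg/L
k = ln2 / t½ = 0.693147 / 27.6 = 0.02511 h⁻¹
t = ln(C₀ / C) / k = ln(5.881 / 3.04) / 0.02511
  = ln(1.935) / 0.02511 = 0.6601 / 0.02511 = 26.29 h

26.3 h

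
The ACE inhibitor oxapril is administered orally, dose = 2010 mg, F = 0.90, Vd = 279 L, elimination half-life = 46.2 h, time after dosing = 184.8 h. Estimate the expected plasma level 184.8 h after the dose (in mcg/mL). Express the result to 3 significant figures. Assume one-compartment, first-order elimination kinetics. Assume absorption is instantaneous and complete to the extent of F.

0.405 mcg/mL

Amount reaching circulation = F × Dose = 0.90 × 2010 = 1809 mg
C₀ = F·Dose / Vd = 1809 / 279 = 6.484 mg/L
k = ln2 / t½ = 0.693147 / 46.2 = 0.01500 h⁻¹
t / t½ = 184.8 / 46.2 = 4 half-lives
C = C₀ × (1/2)^4 = 6.484 × 0.06250 = 0.4053 mg/L
(0.4053 mg/L = 0.4053 mcg/mL)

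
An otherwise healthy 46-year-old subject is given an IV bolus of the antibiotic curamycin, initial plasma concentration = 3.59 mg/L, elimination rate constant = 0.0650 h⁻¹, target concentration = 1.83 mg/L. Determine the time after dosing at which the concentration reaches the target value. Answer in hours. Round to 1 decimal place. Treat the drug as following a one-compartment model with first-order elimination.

10.4 h

t = ln(C₀ / C) / k = ln(3.590 / 1.83) / 0.06500
  = ln(1.962) / 0.06500 = 0.6740 / 0.06500 = 10.37 h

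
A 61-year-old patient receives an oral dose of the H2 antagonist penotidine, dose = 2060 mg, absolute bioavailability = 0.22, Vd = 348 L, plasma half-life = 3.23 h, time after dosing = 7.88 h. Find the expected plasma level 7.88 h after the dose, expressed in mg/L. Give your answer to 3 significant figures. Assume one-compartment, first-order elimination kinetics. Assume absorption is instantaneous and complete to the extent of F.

Amount reaching circulation = F × Dose = 0.22 × 2060 = 453.2 mg
C₀ = F·Dose / Vd = 453.2 / 348 = 1.302 mg/L
k = ln2 / t½ = 0.693147 / 3.23 = 0.2146 h⁻¹
C = C₀ · e^(−k·t) = 1.302 × e^(−0.2146 × 7.88)
  = 1.302 × 0.1843 = 0.2400 mg/L

0.240 mg/L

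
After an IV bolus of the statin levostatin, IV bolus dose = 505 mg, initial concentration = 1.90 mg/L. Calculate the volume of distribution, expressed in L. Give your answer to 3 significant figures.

Vd = Dose / C₀ = 505.0 / 1.90 = 265.8 L

266 L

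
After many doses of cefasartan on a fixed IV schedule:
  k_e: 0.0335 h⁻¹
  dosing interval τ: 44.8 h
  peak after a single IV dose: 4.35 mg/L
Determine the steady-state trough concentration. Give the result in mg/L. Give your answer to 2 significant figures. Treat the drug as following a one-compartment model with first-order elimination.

e^(−kτ) = e^(−0.03350 × 44.8) = 0.2230
Accumulation ratio R = 1 / (1 − e^(−kτ)) = 1 / (1 − 0.2230) = 1.287
Steady-state trough = C₀ × R × e^(−kτ) = 4.35 × 1.287 × 0.2230 = 1.248 mg/L

1.2 mg/L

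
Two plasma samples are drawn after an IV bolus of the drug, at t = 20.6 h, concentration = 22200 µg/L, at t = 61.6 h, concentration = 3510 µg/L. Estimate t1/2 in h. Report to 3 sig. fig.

k = ln(C₁/C₂) / (t₂ − t₁) = ln(22200/3510) / (61.6 − 20.6)
  = 1.844 / 41.00 = 0.04498 h⁻¹
t½ = ln2 / k = 0.693147 / 0.04498 = 15.41 h

15.4 h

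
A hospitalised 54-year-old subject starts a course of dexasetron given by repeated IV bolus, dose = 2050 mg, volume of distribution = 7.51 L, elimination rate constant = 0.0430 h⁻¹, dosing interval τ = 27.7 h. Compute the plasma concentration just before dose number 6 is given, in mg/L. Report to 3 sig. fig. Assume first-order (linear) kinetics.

C₀ per dose = Dose / Vd = 2050 / 7.51 = 273.0 mg/L
Fraction remaining after one interval: r = e^(−kτ) = e^(−0.04300 × 27.7) = 0.3039
Before dose 6, 5 doses have been given (aged 1τ, 2τ, 3τ, 4τ, 5τ).
C_trough = C₀ × (r + r² + … + r^5) = C₀ × r(1−r^5)/(1−r)
        = 273.0 × 0.3039 × (1 − 0.002592) / (1 − 0.3039) = 118.9 mg/L

119 mg/L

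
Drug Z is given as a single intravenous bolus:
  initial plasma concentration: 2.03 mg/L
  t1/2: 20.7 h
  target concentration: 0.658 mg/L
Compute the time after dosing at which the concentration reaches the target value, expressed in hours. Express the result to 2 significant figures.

k = ln2 / t½ = 0.693147 / 20.7 = 0.03349 h⁻¹
t = ln(C₀ / C) / k = ln(2.030 / 0.658) / 0.03349
  = ln(3.085) / 0.03349 = 1.127 / 0.03349 = 33.65 h

34 h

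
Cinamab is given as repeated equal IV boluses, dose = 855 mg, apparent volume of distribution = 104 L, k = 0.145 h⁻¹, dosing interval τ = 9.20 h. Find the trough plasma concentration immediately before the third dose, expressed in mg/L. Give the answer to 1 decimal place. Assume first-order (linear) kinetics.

2.7 mg/L

C₀ per dose = Dose / Vd = 855 / 104 = 8.221 mg/L
Fraction remaining after one interval: r = e^(−kτ) = e^(−0.1450 × 9.20) = 0.2634
Before dose 3, 2 doses have been given (aged 1τ, 2τ).
C_trough = C₀ × (r + r²) = 8.221 × (0.2634 + 0.06938) = 2.736 mg/L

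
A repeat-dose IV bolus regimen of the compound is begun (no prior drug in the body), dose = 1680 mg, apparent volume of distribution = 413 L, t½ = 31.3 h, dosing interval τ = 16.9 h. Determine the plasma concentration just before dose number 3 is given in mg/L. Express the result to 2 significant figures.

4.7 mg/L

C₀ per dose = Dose / Vd = 1680 / 413 = 4.068 mg/L
k = ln2 / t½ = 0.693147 / 31.3 = 0.02215 h⁻¹
Fraction remaining after one interval: r = e^(−kτ) = e^(−0.02215 × 16.9) = 0.6877
Before dose 3, 2 doses have been given (aged 1τ, 2τ).
C_trough = C₀ × (r + r²) = 4.068 × (0.6877 + 0.4729) = 4.721 mg/L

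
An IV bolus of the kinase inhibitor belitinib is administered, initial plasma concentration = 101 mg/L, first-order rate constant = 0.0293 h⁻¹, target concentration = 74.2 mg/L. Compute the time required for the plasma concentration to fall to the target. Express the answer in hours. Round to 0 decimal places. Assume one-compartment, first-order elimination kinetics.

11 h

t = ln(C₀ / C) / k = ln(101.0 / 74.2) / 0.02930
  = ln(1.361) / 0.02930 = 0.3082 / 0.02930 = 10.52 h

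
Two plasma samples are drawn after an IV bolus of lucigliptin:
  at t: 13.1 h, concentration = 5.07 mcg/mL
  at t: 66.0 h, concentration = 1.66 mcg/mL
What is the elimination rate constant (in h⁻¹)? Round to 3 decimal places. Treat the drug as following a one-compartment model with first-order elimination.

k = ln(C₁/C₂) / (t₂ − t₁) = ln(5.07/1.66) / (66.0 − 13.1)
  = 1.117 / 52.90 = 0.02112 h⁻¹

0.021 h⁻¹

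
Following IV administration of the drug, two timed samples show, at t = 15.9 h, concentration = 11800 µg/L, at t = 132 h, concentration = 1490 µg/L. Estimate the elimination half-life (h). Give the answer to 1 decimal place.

k = ln(C₁/C₂) / (t₂ − t₁) = ln(11800/1490) / (132 − 15.9)
  = 2.069 / 116.1 = 0.01782 h⁻¹
t½ = ln2 / k = 0.693147 / 0.01782 = 38.90 h

38.9 h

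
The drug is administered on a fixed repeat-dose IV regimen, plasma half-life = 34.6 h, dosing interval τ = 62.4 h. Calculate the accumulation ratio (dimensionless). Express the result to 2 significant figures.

k = ln2 / t½ = 0.693147 / 34.6 = 0.02003 h⁻¹
e^(−kτ) = e^(−0.02003 × 62.4) = 0.2865
Accumulation ratio R = 1 / (1 − e^(−kτ)) = 1 / (1 − 0.2865) = 1.402

1.4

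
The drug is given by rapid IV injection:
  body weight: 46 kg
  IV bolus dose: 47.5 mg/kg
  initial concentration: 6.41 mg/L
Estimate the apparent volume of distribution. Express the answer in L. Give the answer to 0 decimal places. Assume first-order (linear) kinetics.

341 L

Dose = 47.5 × 46 = 2185 mg
Vd = Dose / C₀ = 2185 / 6.41 = 340.9 L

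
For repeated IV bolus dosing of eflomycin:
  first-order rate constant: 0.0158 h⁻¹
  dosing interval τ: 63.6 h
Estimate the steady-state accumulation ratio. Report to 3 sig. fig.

e^(−kτ) = e^(−0.01580 × 63.6) = 0.3661
Accumulation ratio R = 1 / (1 − e^(−kτ)) = 1 / (1 − 0.3661) = 1.578

1.58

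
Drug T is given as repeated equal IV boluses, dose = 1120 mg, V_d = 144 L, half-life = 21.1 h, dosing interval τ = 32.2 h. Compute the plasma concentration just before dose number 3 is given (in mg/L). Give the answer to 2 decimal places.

3.64 mg/L

C₀ per dose = Dose / Vd = 1120 / 144 = 7.778 mg/L
k = ln2 / t½ = 0.693147 / 21.1 = 0.03285 h⁻¹
Fraction remaining after one interval: r = e^(−kτ) = e^(−0.03285 × 32.2) = 0.3472
Before dose 3, 2 doses have been given (aged 1τ, 2τ).
C_trough = C₀ × (r + r²) = 7.778 × (0.3472 + 0.1205) = 3.638 mg/L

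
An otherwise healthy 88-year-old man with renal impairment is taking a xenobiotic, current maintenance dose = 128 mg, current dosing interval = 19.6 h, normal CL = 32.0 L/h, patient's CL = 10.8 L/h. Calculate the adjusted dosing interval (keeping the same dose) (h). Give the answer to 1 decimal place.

58.1 h

To keep the same average steady-state level, dosing rate must scale with clearance.
CL ratio = 10.8 / 32.0 = 0.3375
New interval (same dose) = 19.6 / 0.3375 = 58.07 h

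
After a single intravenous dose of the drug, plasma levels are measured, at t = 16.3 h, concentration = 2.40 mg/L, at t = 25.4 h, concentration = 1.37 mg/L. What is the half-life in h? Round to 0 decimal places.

k = ln(C₁/C₂) / (t₂ − t₁) = ln(2.40/1.37) / (25.4 − 16.3)
  = 0.5607 / 9.100 = 0.06162 h⁻¹
t½ = ln2 / k = 0.693147 / 0.06162 = 11.25 h

11 h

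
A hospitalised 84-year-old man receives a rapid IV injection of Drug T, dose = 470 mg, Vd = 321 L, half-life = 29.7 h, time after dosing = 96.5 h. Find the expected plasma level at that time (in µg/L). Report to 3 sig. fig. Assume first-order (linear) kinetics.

C₀ = Dose / Vd = 470.0 / 321 = 1.464 mg/L
k = ln2 / t½ = 0.693147 / 29.7 = 0.02334 h⁻¹
C = C₀ · e^(−k·t) = 1.464 × e^(−0.02334 × 96.5)
  = 1.464 × 0.1052 = 0.1540 mg/L
Convert: 0.1540 mg/L × 1000 = 154.0 µg/L

154 µg/L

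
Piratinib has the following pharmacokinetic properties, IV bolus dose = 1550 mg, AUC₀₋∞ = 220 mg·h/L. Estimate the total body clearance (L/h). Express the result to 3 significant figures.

CL = Dose / AUC = 1550 / 220 = 7.045 L/h

7.05 L/h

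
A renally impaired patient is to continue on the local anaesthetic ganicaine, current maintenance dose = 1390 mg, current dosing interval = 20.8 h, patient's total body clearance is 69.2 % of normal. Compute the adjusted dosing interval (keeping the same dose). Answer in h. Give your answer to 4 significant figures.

To keep the same average steady-state level, dosing rate must scale with clearance.
CL ratio = 69.2 / 100 = 0.6920
New interval (same dose) = 20.8 / 0.6920 = 30.06 h

30.06 h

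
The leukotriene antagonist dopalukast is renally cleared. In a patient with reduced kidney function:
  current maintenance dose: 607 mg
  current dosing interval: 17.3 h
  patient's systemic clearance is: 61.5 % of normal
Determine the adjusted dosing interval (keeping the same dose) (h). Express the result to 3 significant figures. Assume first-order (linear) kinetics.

28.1 h

To keep the same average steady-state level, dosing rate must scale with clearance.
CL ratio = 61.5 / 100 = 0.6150
New interval (same dose) = 17.3 / 0.6150 = 28.13 h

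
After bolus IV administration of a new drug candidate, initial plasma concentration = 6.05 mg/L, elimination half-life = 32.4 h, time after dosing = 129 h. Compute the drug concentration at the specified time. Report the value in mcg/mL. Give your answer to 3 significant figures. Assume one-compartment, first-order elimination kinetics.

k = ln2 / t½ = 0.693147 / 32.4 = 0.02139 h⁻¹
C = C₀ · e^(−k·t) = 6.050 × e^(−0.02139 × 129)
  = 6.050 × 0.06334 = 0.3832 mg/L
(0.3832 mg/L = 0.3832 mcg/mL)

0.383 mcg/mL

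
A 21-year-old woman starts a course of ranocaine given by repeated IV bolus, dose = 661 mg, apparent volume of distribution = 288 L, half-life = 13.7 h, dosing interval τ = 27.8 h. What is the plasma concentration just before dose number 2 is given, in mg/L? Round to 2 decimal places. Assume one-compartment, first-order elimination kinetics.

0.56 mg/L

C₀ per dose = Dose / Vd = 661 / 288 = 2.295 mg/L
k = ln2 / t½ = 0.693147 / 13.7 = 0.05059 h⁻¹
Fraction remaining after one interval: r = e^(−kτ) = e^(−0.05059 × 27.8) = 0.2450
Before dose 2, 1 dose has been given (aged 1τ).
C_trough = C₀ × r = 2.295 × 0.2450 = 0.5623 mg/L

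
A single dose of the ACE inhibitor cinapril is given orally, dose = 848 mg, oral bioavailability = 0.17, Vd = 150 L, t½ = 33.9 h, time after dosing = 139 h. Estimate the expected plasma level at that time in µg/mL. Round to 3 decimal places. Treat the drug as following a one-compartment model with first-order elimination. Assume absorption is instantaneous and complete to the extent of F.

Amount reaching circulation = F × Dose = 0.17 × 848.0 = 144.2 mg
C₀ = F·Dose / Vd = 144.2 / 150 = 0.9613 mg/L
k = ln2 / t½ = 0.693147 / 33.9 = 0.02045 h⁻¹
C = C₀ · e^(−k·t) = 0.9613 × e^(−0.02045 × 139)
  = 0.9613 × 0.05828 = 0.05602 mg/L
(0.05602 mg/L = 0.05602 µg/mL)

0.056 µg/mL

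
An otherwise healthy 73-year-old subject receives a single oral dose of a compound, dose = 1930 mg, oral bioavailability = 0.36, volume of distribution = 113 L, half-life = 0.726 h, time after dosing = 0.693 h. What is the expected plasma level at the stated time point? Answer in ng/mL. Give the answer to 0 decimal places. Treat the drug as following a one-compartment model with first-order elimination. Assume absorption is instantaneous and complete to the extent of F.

3173 ng/mL

Amount reaching circulation = F × Dose = 0.36 × 1930 = 694.8 mg
C₀ = F·Dose / Vd = 694.8 / 113 = 6.149 mg/L
k = ln2 / t½ = 0.693147 / 0.726 = 0.9547 h⁻¹
C = C₀ · e^(−k·t) = 6.149 × e^(−0.9547 × 0.693)
  = 6.149 × 0.5160 = 3.173 mg/L
Convert: 3.173 mg/L × 1000 = 3173 ng/mL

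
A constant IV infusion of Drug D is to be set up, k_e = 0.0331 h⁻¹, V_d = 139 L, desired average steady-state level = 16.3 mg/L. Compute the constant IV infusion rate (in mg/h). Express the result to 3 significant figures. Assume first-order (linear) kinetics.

CL = k × Vd = 0.03310 × 139 = 4.601 L/h
At steady state, infusion rate R₀ = Css × CL = 16.3 × 4.601 = 75.00 mg/h

75.0 mg/h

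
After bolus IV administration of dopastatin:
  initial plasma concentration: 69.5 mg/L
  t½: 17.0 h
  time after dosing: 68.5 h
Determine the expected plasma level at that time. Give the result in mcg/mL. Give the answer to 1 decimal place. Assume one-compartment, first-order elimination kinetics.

k = ln2 / t½ = 0.693147 / 17.0 = 0.04077 h⁻¹
C = C₀ · e^(−k·t) = 69.50 × e^(−0.04077 × 68.5)
  = 69.50 × 0.06125 = 4.257 mg/L
(4.257 mg/L = 4.257 mcg/mL)

4.3 mcg/mL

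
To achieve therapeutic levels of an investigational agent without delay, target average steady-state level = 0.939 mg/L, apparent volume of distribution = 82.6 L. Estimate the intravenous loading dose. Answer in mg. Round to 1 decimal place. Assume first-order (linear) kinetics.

77.6 mg

LD = Css × Vd = 0.939 × 82.6 = 77.56 mg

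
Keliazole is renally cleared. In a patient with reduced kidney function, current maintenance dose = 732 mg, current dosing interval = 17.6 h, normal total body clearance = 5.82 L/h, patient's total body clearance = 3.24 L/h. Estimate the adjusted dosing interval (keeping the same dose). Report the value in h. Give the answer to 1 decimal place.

To keep the same average steady-state level, dosing rate must scale with clearance.
CL ratio = 3.24 / 5.82 = 0.5567
New interval (same dose) = 17.6 / 0.5567 = 31.61 h

31.6 h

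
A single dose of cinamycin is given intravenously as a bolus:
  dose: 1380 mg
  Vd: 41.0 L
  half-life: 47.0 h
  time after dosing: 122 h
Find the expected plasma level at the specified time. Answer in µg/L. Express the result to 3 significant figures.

5570 µg/L

C₀ = Dose / Vd = 1380 / 41.0 = 33.66 mg/L
k = ln2 / t½ = 0.693147 / 47.0 = 0.01475 h⁻¹
C = C₀ · e^(−k·t) = 33.66 × e^(−0.01475 × 122)
  = 33.66 × 0.1654 = 5.567 mg/L
Convert: 5.567 mg/L × 1000 = 5567 µg/L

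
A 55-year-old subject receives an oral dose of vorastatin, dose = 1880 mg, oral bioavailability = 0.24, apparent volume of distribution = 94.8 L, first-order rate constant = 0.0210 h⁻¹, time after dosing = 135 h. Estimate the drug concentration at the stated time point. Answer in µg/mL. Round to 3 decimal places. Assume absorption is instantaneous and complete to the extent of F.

Amount reaching circulation = F × Dose = 0.24 × 1880 = 451.2 mg
C₀ = F·Dose / Vd = 451.2 / 94.8 = 4.759 mg/L
C = C₀ · e^(−k·t) = 4.759 × e^(−0.02100 × 135)
  = 4.759 × 0.05872 = 0.2794 mg/L
(0.2794 mg/L = 0.2794 µg/mL)

0.279 µg/mL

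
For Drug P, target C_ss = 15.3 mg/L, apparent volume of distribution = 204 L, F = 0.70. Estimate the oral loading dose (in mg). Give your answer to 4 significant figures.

4459 mg

LD = Css × Vd / F = 15.3 × 204 / 0.70 = 4459 mg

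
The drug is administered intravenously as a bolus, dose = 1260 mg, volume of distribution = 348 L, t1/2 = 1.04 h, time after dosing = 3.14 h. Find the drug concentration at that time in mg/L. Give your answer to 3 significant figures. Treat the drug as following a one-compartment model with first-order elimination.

C₀ = Dose / Vd = 1260 / 348 = 3.621 mg/L
k = ln2 / t½ = 0.693147 / 1.04 = 0.6665 h⁻¹
C = C₀ · e^(−k·t) = 3.621 × e^(−0.6665 × 3.14)
  = 3.621 × 0.1233 = 0.4465 mg/L

0.447 mg/L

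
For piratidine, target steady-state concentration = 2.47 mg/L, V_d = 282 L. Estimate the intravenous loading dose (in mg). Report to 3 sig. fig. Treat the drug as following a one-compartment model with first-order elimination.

LD = Css × Vd = 2.47 × 282 = 696.5 mg

697 mg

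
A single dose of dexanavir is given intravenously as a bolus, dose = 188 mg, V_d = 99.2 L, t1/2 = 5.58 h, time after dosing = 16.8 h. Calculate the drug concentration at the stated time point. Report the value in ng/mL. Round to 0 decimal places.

235 ng/mL

C₀ = Dose / Vd = 188.0 / 99.2 = 1.895 mg/L
k = ln2 / t½ = 0.693147 / 5.58 = 0.1242 h⁻¹
C = C₀ · e^(−k·t) = 1.895 × e^(−0.1242 × 16.8)
  = 1.895 × 0.1241 = 0.2352 mg/L
Convert: 0.2352 mg/L × 1000 = 235.2 ng/mL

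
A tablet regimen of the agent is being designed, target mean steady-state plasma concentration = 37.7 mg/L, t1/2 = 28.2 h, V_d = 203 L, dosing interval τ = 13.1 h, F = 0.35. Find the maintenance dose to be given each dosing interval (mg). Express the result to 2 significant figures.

7000 mg

k = ln2 / t½ = 0.693147 / 28.2 = 0.02458 h⁻¹
CL = k × Vd = 0.02458 × 203 = 4.990 L/h
At steady state, F × (Dose/τ) = Css × CL.
Dose = Css × CL × τ / F = 37.7 × 4.990 × 13.1 / 0.35 = 7041 mg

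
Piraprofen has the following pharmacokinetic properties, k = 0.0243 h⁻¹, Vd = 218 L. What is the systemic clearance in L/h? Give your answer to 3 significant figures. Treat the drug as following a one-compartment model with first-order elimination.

CL = k × Vd = 0.0243 × 218 = 5.297 L/h

5.30 L/h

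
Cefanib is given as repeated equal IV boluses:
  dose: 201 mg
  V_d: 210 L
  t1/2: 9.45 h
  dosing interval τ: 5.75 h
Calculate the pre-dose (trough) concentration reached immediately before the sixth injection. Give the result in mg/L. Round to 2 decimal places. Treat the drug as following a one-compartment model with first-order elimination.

1.60 mg/L

C₀ per dose = Dose / Vd = 201 / 210 = 0.9571 mg/L
k = ln2 / t½ = 0.693147 / 9.45 = 0.07335 h⁻¹
Fraction remaining after one interval: r = e^(−kτ) = e^(−0.07335 × 5.75) = 0.6559
Before dose 6, 5 doses have been given (aged 1τ, 2τ, 3τ, 4τ, 5τ).
C_trough = C₀ × (r + r² + … + r^5) = C₀ × r(1−r^5)/(1−r)
        = 0.9571 × 0.6559 × (1 − 0.1214) / (1 − 0.6559) = 1.603 mg/L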